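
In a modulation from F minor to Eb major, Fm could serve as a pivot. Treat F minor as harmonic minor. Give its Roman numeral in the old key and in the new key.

The scale of F minor (harmonic minor) is F G Ab Bb C Db E; F is degree 1, and the triad built there (F-Ab-C) is minor, so it is i.
The scale of Eb major is Eb F G Ab Bb C D; F is degree 2, and the triad built there (F-Ab-C) is minor, so it is ii.

i in F minor; ii in Eb major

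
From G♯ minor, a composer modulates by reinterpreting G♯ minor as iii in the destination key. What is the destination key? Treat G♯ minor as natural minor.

The numeral iii denotes a minor triad on scale degree 3. With G♯ on degree 3, the tonic of the new key is E.
Degree 3 carries a minor triad in major keys, so the destination is E major.
Check: the diatonic triads of E major are E (I), F♯m (ii), G♯m (iii), A (IV), B (V), C♯m (vi), D♯dim (vii°) — G♯ minor is indeed iii.

E major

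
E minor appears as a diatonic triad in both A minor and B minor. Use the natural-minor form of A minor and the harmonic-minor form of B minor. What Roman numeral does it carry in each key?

The scale of A minor (natural minor) is A B C D E F G; E is degree 5, and the triad built there (E-G-B) is minor, so it is v.
The scale of B minor (harmonic minor) is B C♯ D E F♯ G A♯; E is degree 4, and the triad built there (E-G-B) is minor, so it is iv.

v in A minor; iv in B minor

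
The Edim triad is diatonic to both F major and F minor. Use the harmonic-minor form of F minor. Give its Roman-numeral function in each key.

The scale of F major is F G A B♭ C D E; E is degree 7, and the triad built there (E-G-B♭) is diminished, so it is vii°.
The scale of F minor (harmonic minor) is F G A♭ B♭ C D♭ E; E is degree 7, and the triad built there (E-G-B♭) is diminished, so it is vii°.

vii° in F major; vii° in F minor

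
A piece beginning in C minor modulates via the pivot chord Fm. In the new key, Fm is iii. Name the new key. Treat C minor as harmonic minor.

Db major

The numeral iii denotes a minor triad on scale degree 3. With F on degree 3, the tonic of the new key is Db.
Degree 3 carries a minor triad in major keys, so the destination is Db major.
Check: the diatonic triads of Db major are Db (I), Ebm (ii), Fm (iii), Gb (IV), Ab (V), Bbm (vi), Cdim (vii°) — Fm is indeed iii.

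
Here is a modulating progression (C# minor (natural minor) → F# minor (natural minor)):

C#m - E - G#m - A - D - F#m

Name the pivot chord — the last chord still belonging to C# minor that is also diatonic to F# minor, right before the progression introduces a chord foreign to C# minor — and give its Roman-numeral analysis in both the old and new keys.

A — VI in C# minor, III in F# minor

Chords diatonic to C# minor: C#m, D#dim, E, F#m, G#m, A, B.
Reading the progression, the first chord not in that set is D, so the modulation leaves C# minor there.
The chord immediately before D is A, which is diatonic to both keys: VI in C# minor and III in F# minor.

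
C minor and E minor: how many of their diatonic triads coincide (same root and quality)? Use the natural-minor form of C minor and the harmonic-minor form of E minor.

0

Diatonic triads of C minor (natural minor): Cm (i), Ddim (ii°), Eb (III), Fm (iv), Gm (v), Ab (VI), Bb (VII).
Diatonic triads of E minor (harmonic minor): Em (i), F#dim (ii°), Gaug (III+), Am (iv), B (V), C (VI), D#dim (vii°).
No triad has the same root and quality in both keys.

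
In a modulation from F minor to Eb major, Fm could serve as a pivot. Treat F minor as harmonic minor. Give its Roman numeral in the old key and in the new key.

i in F minor; ii in Eb major

The scale of F minor (harmonic minor) is F G Ab Bb C Db E; F is degree 1, and the triad built there (F-Ab-C) is minor, so it is i.
The scale of Eb major is Eb F G Ab Bb C D; F is degree 2, and the triad built there (F-Ab-C) is minor, so it is ii.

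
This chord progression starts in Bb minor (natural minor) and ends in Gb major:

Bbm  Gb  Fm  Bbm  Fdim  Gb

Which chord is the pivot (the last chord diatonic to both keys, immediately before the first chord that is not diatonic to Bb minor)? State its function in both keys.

Chords diatonic to Bb minor: Bbm, Cdim, Db, Ebm, Fm, Gb, Ab.
Reading the progression, the first chord not in that set is Fdim, so the modulation leaves Bb minor there.
The chord immediately before Fdim is Bbm, which is diatonic to both keys: i in Bb minor and iii in Gb major.

Bbm — i in Bb minor, iii in Gb major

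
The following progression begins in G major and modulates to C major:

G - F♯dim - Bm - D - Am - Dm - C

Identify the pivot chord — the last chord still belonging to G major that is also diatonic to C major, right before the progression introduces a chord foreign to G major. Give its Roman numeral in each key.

Chords diatonic to G major: G, Am, Bm, C, D, Em, F♯dim.
Reading the progression, the first chord not in that set is Dm, so the modulation leaves G major there.
The chord immediately before Dm is Am, which is diatonic to both keys: ii in G major and vi in C major.

Am — ii in G major, vi in C major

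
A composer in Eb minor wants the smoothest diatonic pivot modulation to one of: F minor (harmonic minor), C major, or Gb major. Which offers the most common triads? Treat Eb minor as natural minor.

Gb major

Triads of Eb minor (natural minor): Eb minor (i), F diminished (ii°), Gb major (III), Ab minor (iv), Bb minor (v), Cb major (VI), Db major (VII).
F minor (harmonic minor) shares 2: Bbm, Db.
C major shares 0: none.
Gb major shares 7: Ebm, Fdim, Gb, Abm, Bbm, Cb, Db.
The most common triads (7) are shared with Gb major.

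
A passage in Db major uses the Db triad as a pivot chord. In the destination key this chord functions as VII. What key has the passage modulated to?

The numeral VII denotes a major triad on scale degree 7. With Db on degree 7, the tonic of the new key is Eb.
Degree 7 carries a major triad in natural-minor keys, so the destination is Eb minor.
Check: the diatonic triads of Eb minor (natural minor) are Ebm (i), Fdim (ii°), Gb (III), Abm (iv), Bbm (v), Cb (VI), Db (VII) — Db is indeed VII.

Eb minor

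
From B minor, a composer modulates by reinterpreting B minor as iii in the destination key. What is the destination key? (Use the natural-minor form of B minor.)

The numeral iii denotes a minor triad on scale degree 3. With B on degree 3, the tonic of the new key is G.
Degree 3 carries a minor triad in major keys, so the destination is G major.
Check: the diatonic triads of G major are G (I), Am (ii), Bm (iii), C (IV), D (V), Em (vi), F#dim (vii°) — B minor is indeed iii.

G major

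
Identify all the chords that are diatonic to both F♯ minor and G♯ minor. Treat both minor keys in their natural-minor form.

C♯m, E

Triads in F♯ minor (natural minor): F♯m (i), G♯dim (ii°), A (III), Bm (iv), C♯m (v), D (VI), E (VII).
Triads in G♯ minor (natural minor): G♯m (i), A♯dim (ii°), B (III), C♯m (iv), D♯m (v), E (VI), F♯ (VII).
Shared triads with their functions: C♯m (v in F♯ minor, iv in G♯ minor); E (VII in F♯ minor, VI in G♯ minor).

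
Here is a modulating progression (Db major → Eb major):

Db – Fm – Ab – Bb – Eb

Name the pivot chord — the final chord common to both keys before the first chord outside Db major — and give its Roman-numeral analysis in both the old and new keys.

Ab — V in Db major, IV in Eb major

Chords diatonic to Db major: Db, Ebm, Fm, Gb, Ab, Bbm, Cdim.
Reading the progression, the first chord not in that set is Bb, so the modulation leaves Db major there.
The chord immediately before Bb is Ab, which is diatonic to both keys: V in Db major and IV in Eb major.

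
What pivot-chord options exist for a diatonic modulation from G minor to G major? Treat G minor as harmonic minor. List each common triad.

D, F#dim

Triads in G minor (harmonic minor): Gm (i), Adim (ii°), Bbaug (III+), Cm (iv), D (V), Eb (VI), F#dim (vii°).
Triads in G major: G (I), Am (ii), Bm (iii), C (IV), D (V), Em (vi), F#dim (vii°).
Shared triads with their functions: D (V in G minor, V in G major); F#dim (vii° in G minor, vii° in G major).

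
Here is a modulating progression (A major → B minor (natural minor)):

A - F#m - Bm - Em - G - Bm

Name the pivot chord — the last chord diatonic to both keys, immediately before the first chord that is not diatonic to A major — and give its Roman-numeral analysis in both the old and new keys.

Bm — ii in A major, i in B minor

Chords diatonic to A major: A, Bm, C#m, D, E, F#m, G#dim.
Reading the progression, the first chord not in that set is Em, so the modulation leaves A major there.
The chord immediately before Em is Bm, which is diatonic to both keys: ii in A major and i in B minor.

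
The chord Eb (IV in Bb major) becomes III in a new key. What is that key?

The numeral III denotes a major triad on scale degree 3. With Eb on degree 3, the tonic of the new key is C.
Degree 3 carries a major triad in natural-minor keys, so the destination is C minor.
Check: the diatonic triads of C minor (natural minor) are Cm (i), Ddim (ii°), Eb (III), Fm (iv), Gm (v), Ab (VI), Bb (VII) — Eb is indeed III.

C minor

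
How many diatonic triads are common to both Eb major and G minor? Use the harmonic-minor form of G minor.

Diatonic triads of Eb major: Eb (I), Fm (ii), Gm (iii), Ab (IV), Bb (V), Cm (vi), Ddim (vii°).
Diatonic triads of G minor (harmonic minor): Gm (i), Adim (ii°), Bbaug (III+), Cm (iv), D (V), Eb (VI), F#dim (vii°).
Matching root and quality in both lists: Eb, Gm, Cm.
That gives 3 common triads.

3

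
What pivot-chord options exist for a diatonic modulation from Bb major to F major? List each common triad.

Triads in Bb major: Bb (I), Cm (ii), Dm (iii), Eb (IV), F (V), Gm (vi), Adim (vii°).
Triads in F major: F (I), Gm (ii), Am (iii), Bb (IV), C (V), Dm (vi), Edim (vii°).
Shared triads with their functions: Bb (I in Bb major, IV in F major); Dm (iii in Bb major, vi in F major); F (V in Bb major, I in F major); Gm (vi in Bb major, ii in F major).

Bb, Dm, F, Gm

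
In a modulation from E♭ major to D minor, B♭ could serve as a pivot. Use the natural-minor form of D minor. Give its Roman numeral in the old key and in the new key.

The scale of E♭ major is E♭ F G A♭ B♭ C D; B♭ is degree 5, and the triad built there (B♭-D-F) is major, so it is V.
The scale of D minor (natural minor) is D E F G A B♭ C; B♭ is degree 6, and the triad built there (B♭-D-F) is major, so it is VI.

V in E♭ major; VI in D minor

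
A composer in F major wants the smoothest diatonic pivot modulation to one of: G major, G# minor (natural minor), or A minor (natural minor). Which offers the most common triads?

A minor

Triads of F major: F major (I), G minor (ii), A minor (iii), Bb major (IV), C major (V), D minor (vi), E diminished (vii°).
G major shares 2: Am, C.
G# minor (natural minor) shares 0: none.
A minor (natural minor) shares 4: F, Am, C, Dm.
The most common triads (4) are shared with A minor.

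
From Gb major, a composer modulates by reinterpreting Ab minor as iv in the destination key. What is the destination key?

The numeral iv denotes a minor triad on scale degree 4. With Ab on degree 4, the tonic of the new key is Eb.
Degree 4 carries a minor triad in minor keys, so the destination is Eb minor.
Check: the diatonic triads of Eb minor (natural minor) are Ebm (i), Fdim (ii°), Gb (III), Abm (iv), Bbm (v), Cb (VI), Db (VII) — Ab minor is indeed iv.

Eb minor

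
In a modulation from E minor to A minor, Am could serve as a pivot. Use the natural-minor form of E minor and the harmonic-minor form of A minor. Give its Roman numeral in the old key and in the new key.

iv in E minor; i in A minor

The scale of E minor (natural minor) is E F# G A B C D; A is degree 4, and the triad built there (A-C-E) is minor, so it is iv.
The scale of A minor (harmonic minor) is A B C D E F G#; A is degree 1, and the triad built there (A-C-E) is minor, so it is i.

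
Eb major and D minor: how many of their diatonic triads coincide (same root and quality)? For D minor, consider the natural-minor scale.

Diatonic triads of Eb major: Eb (I), Fm (ii), Gm (iii), Ab (IV), Bb (V), Cm (vi), Ddim (vii°).
Diatonic triads of D minor (natural minor): Dm (i), Edim (ii°), F (III), Gm (iv), Am (v), Bb (VI), C (VII).
Matching root and quality in both lists: Gm, Bb.
That gives 2 common triads.

2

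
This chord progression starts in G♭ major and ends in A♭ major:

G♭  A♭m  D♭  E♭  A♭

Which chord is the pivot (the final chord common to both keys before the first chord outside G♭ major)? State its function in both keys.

D♭ — V in G♭ major, IV in A♭ major

Chords diatonic to G♭ major: G♭, A♭m, B♭m, C♭, D♭, E♭m, Fdim.
Reading the progression, the first chord not in that set is E♭, so the modulation leaves G♭ major there.
The chord immediately before E♭ is D♭, which is diatonic to both keys: V in G♭ major and IV in A♭ major.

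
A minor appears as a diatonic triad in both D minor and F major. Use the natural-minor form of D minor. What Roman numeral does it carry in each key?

The scale of D minor (natural minor) is D E F G A Bb C; A is degree 5, and the triad built there (A-C-E) is minor, so it is v.
The scale of F major is F G A Bb C D E; A is degree 3, and the triad built there (A-C-E) is minor, so it is iii.

v in D minor; iii in F major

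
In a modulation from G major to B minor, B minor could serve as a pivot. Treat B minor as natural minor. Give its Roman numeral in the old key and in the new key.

iii in G major; i in B minor

The scale of G major is G A B C D E F♯; B is degree 3, and the triad built there (B-D-F♯) is minor, so it is iii.
The scale of B minor (natural minor) is B C♯ D E F♯ G A; B is degree 1, and the triad built there (B-D-F♯) is minor, so it is i.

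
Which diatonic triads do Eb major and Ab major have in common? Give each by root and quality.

Eb, Fm, Ab, Cm

Triads in Eb major: Eb (I), Fm (ii), Gm (iii), Ab (IV), Bb (V), Cm (vi), Ddim (vii°).
Triads in Ab major: Ab (I), Bbm (ii), Cm (iii), Db (IV), Eb (V), Fm (vi), Gdim (vii°).
Shared triads with their functions: Eb (I in Eb major, V in Ab major); Fm (ii in Eb major, vi in Ab major); Ab (IV in Eb major, I in Ab major); Cm (vi in Eb major, iii in Ab major).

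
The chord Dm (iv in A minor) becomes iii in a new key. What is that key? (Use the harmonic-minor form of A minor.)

Bb major

The numeral iii denotes a minor triad on scale degree 3. With D on degree 3, the tonic of the new key is Bb.
Degree 3 carries a minor triad in major keys, so the destination is Bb major.
Check: the diatonic triads of Bb major are Bb (I), Cm (ii), Dm (iii), Eb (IV), F (V), Gm (vi), Adim (vii°) — Dm is indeed iii.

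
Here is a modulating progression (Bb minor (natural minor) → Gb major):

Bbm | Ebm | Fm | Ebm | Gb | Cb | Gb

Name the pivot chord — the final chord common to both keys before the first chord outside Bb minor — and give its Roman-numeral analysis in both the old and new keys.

Chords diatonic to Bb minor: Bbm, Cdim, Db, Ebm, Fm, Gb, Ab.
Reading the progression, the first chord not in that set is Cb, so the modulation leaves Bb minor there.
The chord immediately before Cb is Gb, which is diatonic to both keys: VI in Bb minor and I in Gb major.

Gb — VI in Bb minor, I in Gb major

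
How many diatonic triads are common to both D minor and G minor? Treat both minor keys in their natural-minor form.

Diatonic triads of D minor (natural minor): Dm (i), Edim (ii°), F (III), Gm (iv), Am (v), B♭ (VI), C (VII).
Diatonic triads of G minor (natural minor): Gm (i), Adim (ii°), B♭ (III), Cm (iv), Dm (v), E♭ (VI), F (VII).
Matching root and quality in both lists: Dm, F, Gm, B♭.
That gives 4 common triads.

4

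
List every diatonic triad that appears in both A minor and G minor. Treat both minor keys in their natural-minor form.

Triads in A minor (natural minor): Am (i), Bdim (ii°), C (III), Dm (iv), Em (v), F (VI), G (VII).
Triads in G minor (natural minor): Gm (i), Adim (ii°), Bb (III), Cm (iv), Dm (v), Eb (VI), F (VII).
Shared triads with their functions: Dm (iv in A minor, v in G minor); F (VI in A minor, VII in G minor).

Dm, F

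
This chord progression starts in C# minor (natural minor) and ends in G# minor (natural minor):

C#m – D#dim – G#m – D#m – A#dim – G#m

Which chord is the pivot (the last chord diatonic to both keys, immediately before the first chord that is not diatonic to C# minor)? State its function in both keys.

G#m — v in C# minor, i in G# minor

Chords diatonic to C# minor: C#m, D#dim, E, F#m, G#m, A, B.
Reading the progression, the first chord not in that set is D#m, so the modulation leaves C# minor there.
The chord immediately before D#m is G#m, which is diatonic to both keys: v in C# minor and i in G# minor.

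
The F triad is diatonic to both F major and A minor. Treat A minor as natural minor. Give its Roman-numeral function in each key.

I in F major; VI in A minor

The scale of F major is F G A Bb C D E; F is degree 1, and the triad built there (F-A-C) is major, so it is I.
The scale of A minor (natural minor) is A B C D E F G; F is degree 6, and the triad built there (F-A-C) is major, so it is VI.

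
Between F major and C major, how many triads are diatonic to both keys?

Diatonic triads of F major: F (I), Gm (ii), Am (iii), Bb (IV), C (V), Dm (vi), Edim (vii°).
Diatonic triads of C major: C (I), Dm (ii), Em (iii), F (IV), G (V), Am (vi), Bdim (vii°).
Matching root and quality in both lists: F, Am, C, Dm.
That gives 4 common triads.

4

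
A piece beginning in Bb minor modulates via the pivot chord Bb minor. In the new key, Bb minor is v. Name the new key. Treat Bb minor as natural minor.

Eb minor

The numeral v denotes a minor triad on scale degree 5. With Bb on degree 5, the tonic of the new key is Eb.
Degree 5 carries a minor triad in natural-minor keys, so the destination is Eb minor.
Check: the diatonic triads of Eb minor (natural minor) are Ebm (i), Fdim (ii°), Gb (III), Abm (iv), Bbm (v), Cb (VI), Db (VII) — Bb minor is indeed v.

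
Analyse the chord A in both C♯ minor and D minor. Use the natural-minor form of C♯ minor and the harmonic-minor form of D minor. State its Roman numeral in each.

The scale of C♯ minor (natural minor) is C♯ D♯ E F♯ G♯ A B; A is degree 6, and the triad built there (A-C♯-E) is major, so it is VI.
The scale of D minor (harmonic minor) is D E F G A B♭ C♯; A is degree 5, and the triad built there (A-C♯-E) is major, so it is V.

VI in C♯ minor; V in D minor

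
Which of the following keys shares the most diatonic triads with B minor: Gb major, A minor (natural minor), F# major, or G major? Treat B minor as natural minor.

Triads of B minor (natural minor): Bm (i), C#dim (ii°), D (III), Em (iv), F#m (v), G (VI), A (VII).
Gb major shares 0: none.
A minor (natural minor) shares 2: Em, G.
F# major shares 0: none.
G major shares 4: Bm, D, Em, G.
The most common triads (4) are shared with G major.

G major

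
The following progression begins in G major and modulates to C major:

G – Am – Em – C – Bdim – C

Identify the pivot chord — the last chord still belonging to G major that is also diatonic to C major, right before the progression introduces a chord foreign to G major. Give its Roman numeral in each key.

Chords diatonic to G major: G, Am, Bm, C, D, Em, F#dim.
Reading the progression, the first chord not in that set is Bdim, so the modulation leaves G major there.
The chord immediately before Bdim is C, which is diatonic to both keys: IV in G major and I in C major.

C — IV in G major, I in C major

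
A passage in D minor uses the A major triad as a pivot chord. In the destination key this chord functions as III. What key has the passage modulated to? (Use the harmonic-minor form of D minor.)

The numeral III denotes a major triad on scale degree 3. With A on degree 3, the tonic of the new key is F♯.
Degree 3 carries a major triad in natural-minor keys, so the destination is F♯ minor.
Check: the diatonic triads of F♯ minor (natural minor) are F♯m (i), G♯dim (ii°), A (III), Bm (iv), C♯m (v), D (VI), E (VII) — A major is indeed III.

F♯ minor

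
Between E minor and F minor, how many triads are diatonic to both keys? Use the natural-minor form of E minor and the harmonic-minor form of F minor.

1

Diatonic triads of E minor (natural minor): Em (i), F♯dim (ii°), G (III), Am (iv), Bm (v), C (VI), D (VII).
Diatonic triads of F minor (harmonic minor): Fm (i), Gdim (ii°), A♭aug (III+), B♭m (iv), C (V), D♭ (VI), Edim (vii°).
Matching root and quality in both lists: C.
That gives 1 common triad.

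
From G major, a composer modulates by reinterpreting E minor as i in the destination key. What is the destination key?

The numeral i denotes a minor triad on scale degree 1. With E on degree 1, the tonic of the new key is E.
Degree 1 carries a minor triad in minor keys, so the destination is E minor.
Check: the diatonic triads of E minor (natural minor) are Em (i), F#dim (ii°), G (III), Am (iv), Bm (v), C (VI), D (VII) — E minor is indeed i.

E minor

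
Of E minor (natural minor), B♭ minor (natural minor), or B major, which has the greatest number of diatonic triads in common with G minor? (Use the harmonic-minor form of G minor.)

E minor

Triads of G minor (harmonic minor): G minor (i), A diminished (ii°), B♭ augmented (III+), C minor (iv), D major (V), E♭ major (VI), F♯ diminished (vii°).
E minor (natural minor) shares 2: D, F♯dim.
B♭ minor (natural minor) shares 0: none.
B major shares 0: none.
The most common triads (2) are shared with E minor.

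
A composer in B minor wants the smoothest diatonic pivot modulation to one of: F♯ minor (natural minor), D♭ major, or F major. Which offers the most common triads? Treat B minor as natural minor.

F♯ minor

Triads of B minor (natural minor): B minor (i), C♯ diminished (ii°), D major (III), E minor (iv), F♯ minor (v), G major (VI), A major (VII).
F♯ minor (natural minor) shares 4: Bm, D, F♯m, A.
D♭ major shares 0: none.
F major shares 0: none.
The most common triads (4) are shared with F♯ minor.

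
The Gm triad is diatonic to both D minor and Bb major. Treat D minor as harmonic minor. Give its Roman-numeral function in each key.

iv in D minor; vi in Bb major

The scale of D minor (harmonic minor) is D E F G A Bb C#; G is degree 4, and the triad built there (G-Bb-D) is minor, so it is iv.
The scale of Bb major is Bb C D Eb F G A; G is degree 6, and the triad built there (G-Bb-D) is minor, so it is vi.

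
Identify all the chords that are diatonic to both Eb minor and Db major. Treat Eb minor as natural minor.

Ebm, Gb, Bbm, Db

Triads in Eb minor (natural minor): Ebm (i), Fdim (ii°), Gb (III), Abm (iv), Bbm (v), Cb (VI), Db (VII).
Triads in Db major: Db (I), Ebm (ii), Fm (iii), Gb (IV), Ab (V), Bbm (vi), Cdim (vii°).
Shared triads with their functions: Ebm (i in Eb minor, ii in Db major); Gb (III in Eb minor, IV in Db major); Bbm (v in Eb minor, vi in Db major); Db (VII in Eb minor, I in Db major).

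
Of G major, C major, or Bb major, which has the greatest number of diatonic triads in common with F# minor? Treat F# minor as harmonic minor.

G major

Triads of F# minor (harmonic minor): F#m (i), G#dim (ii°), Aaug (III+), Bm (iv), C# (V), D (VI), E#dim (vii°).
G major shares 2: Bm, D.
C major shares 0: none.
Bb major shares 0: none.
The most common triads (2) are shared with G major.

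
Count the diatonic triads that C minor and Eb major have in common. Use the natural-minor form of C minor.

Diatonic triads of C minor (natural minor): Cm (i), Ddim (ii°), Eb (III), Fm (iv), Gm (v), Ab (VI), Bb (VII).
Diatonic triads of Eb major: Eb (I), Fm (ii), Gm (iii), Ab (IV), Bb (V), Cm (vi), Ddim (vii°).
Matching root and quality in both lists: Cm, Ddim, Eb, Fm, Gm, Ab, Bb.
That gives 7 common triads.

7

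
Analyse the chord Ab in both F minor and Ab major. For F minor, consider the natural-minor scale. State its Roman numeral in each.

The scale of F minor (natural minor) is F G Ab Bb C Db Eb; Ab is degree 3, and the triad built there (Ab-C-Eb) is major, so it is III.
The scale of Ab major is Ab Bb C Db Eb F G; Ab is degree 1, and the triad built there (Ab-C-Eb) is major, so it is I.

III in F minor; I in Ab major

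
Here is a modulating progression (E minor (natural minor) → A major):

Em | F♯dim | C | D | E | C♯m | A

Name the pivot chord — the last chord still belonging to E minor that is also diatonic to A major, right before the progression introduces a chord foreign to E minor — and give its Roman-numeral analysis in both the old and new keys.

D — VII in E minor, IV in A major

Chords diatonic to E minor: Em, F♯dim, G, Am, Bm, C, D.
Reading the progression, the first chord not in that set is E, so the modulation leaves E minor there.
The chord immediately before E is D, which is diatonic to both keys: VII in E minor and IV in A major.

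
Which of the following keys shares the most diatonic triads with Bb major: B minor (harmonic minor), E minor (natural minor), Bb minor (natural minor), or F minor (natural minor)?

Triads of Bb major: Bb major (I), C minor (ii), D minor (iii), Eb major (IV), F major (V), G minor (vi), A diminished (vii°).
B minor (harmonic minor) shares 0: none.
E minor (natural minor) shares 0: none.
Bb minor (natural minor) shares 0: none.
F minor (natural minor) shares 2: Cm, Eb.
The most common triads (2) are shared with F minor.

F minor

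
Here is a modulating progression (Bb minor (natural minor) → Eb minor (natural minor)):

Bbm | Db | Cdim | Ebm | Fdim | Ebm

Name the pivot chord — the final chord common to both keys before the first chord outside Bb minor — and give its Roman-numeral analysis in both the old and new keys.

Ebm — iv in Bb minor, i in Eb minor

Chords diatonic to Bb minor: Bbm, Cdim, Db, Ebm, Fm, Gb, Ab.
Reading the progression, the first chord not in that set is Fdim, so the modulation leaves Bb minor there.
The chord immediately before Fdim is Ebm, which is diatonic to both keys: iv in Bb minor and i in Eb minor.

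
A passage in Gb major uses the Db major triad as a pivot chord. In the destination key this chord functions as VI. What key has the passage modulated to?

The numeral VI denotes a major triad on scale degree 6. With Db on degree 6, the tonic of the new key is F.
Degree 6 carries a major triad in minor keys, so the destination is F minor.
Check: the diatonic triads of F minor (natural minor) are Fm (i), Gdim (ii°), Ab (III), Bbm (iv), Cm (v), Db (VI), Eb (VII) — Db major is indeed VI.

F minor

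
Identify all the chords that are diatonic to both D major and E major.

Triads in D major: D (I), Em (ii), F#m (iii), G (IV), A (V), Bm (vi), C#dim (vii°).
Triads in E major: E (I), F#m (ii), G#m (iii), A (IV), B (V), C#m (vi), D#dim (vii°).
Shared triads with their functions: F#m (iii in D major, ii in E major); A (V in D major, IV in E major).

F#m, A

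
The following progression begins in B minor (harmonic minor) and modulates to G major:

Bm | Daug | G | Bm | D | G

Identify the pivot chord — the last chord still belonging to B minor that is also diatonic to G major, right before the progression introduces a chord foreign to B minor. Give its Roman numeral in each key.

Chords diatonic to B minor: Bm, C#dim, Daug, Em, F#, G, A#dim.
Reading the progression, the first chord not in that set is D, so the modulation leaves B minor there.
The chord immediately before D is Bm, which is diatonic to both keys: i in B minor and iii in G major.

Bm — i in B minor, iii in G major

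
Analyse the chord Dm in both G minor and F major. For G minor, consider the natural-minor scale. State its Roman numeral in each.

v in G minor; vi in F major

The scale of G minor (natural minor) is G A Bb C D Eb F; D is degree 5, and the triad built there (D-F-A) is minor, so it is v.
The scale of F major is F G A Bb C D E; D is degree 6, and the triad built there (D-F-A) is minor, so it is vi.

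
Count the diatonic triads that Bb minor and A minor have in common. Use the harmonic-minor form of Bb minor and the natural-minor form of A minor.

1

Diatonic triads of Bb minor (harmonic minor): Bbm (i), Cdim (ii°), Dbaug (III+), Ebm (iv), F (V), Gb (VI), Adim (vii°).
Diatonic triads of A minor (natural minor): Am (i), Bdim (ii°), C (III), Dm (iv), Em (v), F (VI), G (VII).
Matching root and quality in both lists: F.
That gives 1 common triad.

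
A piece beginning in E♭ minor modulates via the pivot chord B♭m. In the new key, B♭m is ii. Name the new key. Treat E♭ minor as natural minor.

A♭ major

The numeral ii denotes a minor triad on scale degree 2. With B♭ on degree 2, the tonic of the new key is A♭.
Degree 2 carries a minor triad in major keys, so the destination is A♭ major.
Check: the diatonic triads of A♭ major are A♭ (I), B♭m (ii), Cm (iii), D♭ (IV), E♭ (V), Fm (vi), Gdim (vii°) — B♭m is indeed ii.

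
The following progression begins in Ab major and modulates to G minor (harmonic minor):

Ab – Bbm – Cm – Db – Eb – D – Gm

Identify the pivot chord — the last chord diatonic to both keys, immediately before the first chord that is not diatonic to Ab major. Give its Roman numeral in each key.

Eb — V in Ab major, VI in G minor

Chords diatonic to Ab major: Ab, Bbm, Cm, Db, Eb, Fm, Gdim.
Reading the progression, the first chord not in that set is D, so the modulation leaves Ab major there.
The chord immediately before D is Eb, which is diatonic to both keys: V in Ab major and VI in G minor.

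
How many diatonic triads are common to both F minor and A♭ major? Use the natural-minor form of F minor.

Diatonic triads of F minor (natural minor): Fm (i), Gdim (ii°), A♭ (III), B♭m (iv), Cm (v), D♭ (VI), E♭ (VII).
Diatonic triads of A♭ major: A♭ (I), B♭m (ii), Cm (iii), D♭ (IV), E♭ (V), Fm (vi), Gdim (vii°).
Matching root and quality in both lists: Fm, Gdim, A♭, B♭m, Cm, D♭, E♭.
That gives 7 common triads.

7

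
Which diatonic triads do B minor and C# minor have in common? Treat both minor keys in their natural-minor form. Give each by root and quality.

Triads in B minor (natural minor): Bm (i), C#dim (ii°), D (III), Em (iv), F#m (v), G (VI), A (VII).
Triads in C# minor (natural minor): C#m (i), D#dim (ii°), E (III), F#m (iv), G#m (v), A (VI), B (VII).
Shared triads with their functions: F#m (v in B minor, iv in C# minor); A (VII in B minor, VI in C# minor).

F#m, A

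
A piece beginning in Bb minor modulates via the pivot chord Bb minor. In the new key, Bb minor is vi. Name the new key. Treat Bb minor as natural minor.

The numeral vi denotes a minor triad on scale degree 6. With Bb on degree 6, the tonic of the new key is Db.
Degree 6 carries a minor triad in major keys, so the destination is Db major.
Check: the diatonic triads of Db major are Db (I), Ebm (ii), Fm (iii), Gb (IV), Ab (V), Bbm (vi), Cdim (vii°) — Bb minor is indeed vi.

Db major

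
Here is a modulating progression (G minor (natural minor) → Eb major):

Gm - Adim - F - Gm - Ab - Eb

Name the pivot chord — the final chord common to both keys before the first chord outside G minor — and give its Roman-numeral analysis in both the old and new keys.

Chords diatonic to G minor: Gm, Adim, Bb, Cm, Dm, Eb, F.
Reading the progression, the first chord not in that set is Ab, so the modulation leaves G minor there.
The chord immediately before Ab is Gm, which is diatonic to both keys: i in G minor and iii in Eb major.

Gm — i in G minor, iii in Eb major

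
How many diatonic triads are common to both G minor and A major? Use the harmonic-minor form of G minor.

Diatonic triads of G minor (harmonic minor): Gm (i), Adim (ii°), B♭aug (III+), Cm (iv), D (V), E♭ (VI), F♯dim (vii°).
Diatonic triads of A major: A (I), Bm (ii), C♯m (iii), D (IV), E (V), F♯m (vi), G♯dim (vii°).
Matching root and quality in both lists: D.
That gives 1 common triad.

1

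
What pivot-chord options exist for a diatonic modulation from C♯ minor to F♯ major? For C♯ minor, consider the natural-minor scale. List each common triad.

G♯m, B

Triads in C♯ minor (natural minor): C♯ minor (i), D♯ diminished (ii°), E major (III), F♯ minor (iv), G♯ minor (v), A major (VI), B major (VII).
Triads in F♯ major: F♯ major (I), G♯ minor (ii), A♯ minor (iii), B major (IV), C♯ major (V), D♯ minor (vi), E♯ diminished (vii°).
Shared triads with their functions: G♯ minor (v in C♯ minor, ii in F♯ major); B major (VII in C♯ minor, IV in F♯ major).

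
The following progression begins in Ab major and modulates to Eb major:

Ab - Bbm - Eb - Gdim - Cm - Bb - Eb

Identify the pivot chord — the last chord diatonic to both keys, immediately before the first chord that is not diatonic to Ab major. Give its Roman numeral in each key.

Cm — iii in Ab major, vi in Eb major

Chords diatonic to Ab major: Ab, Bbm, Cm, Db, Eb, Fm, Gdim.
Reading the progression, the first chord not in that set is Bb, so the modulation leaves Ab major there.
The chord immediately before Bb is Cm, which is diatonic to both keys: iii in Ab major and vi in Eb major.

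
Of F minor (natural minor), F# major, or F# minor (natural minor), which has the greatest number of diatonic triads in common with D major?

Triads of D major: D (I), Em (ii), F#m (iii), G (IV), A (V), Bm (vi), C#dim (vii°).
F minor (natural minor) shares 0: none.
F# major shares 0: none.
F# minor (natural minor) shares 4: D, F#m, A, Bm.
The most common triads (4) are shared with F# minor.

F# minor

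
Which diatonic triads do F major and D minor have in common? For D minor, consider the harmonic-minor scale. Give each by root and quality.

Gm, B♭, Dm, Edim

Triads in F major: F (I), Gm (ii), Am (iii), B♭ (IV), C (V), Dm (vi), Edim (vii°).
Triads in D minor (harmonic minor): Dm (i), Edim (ii°), Faug (III+), Gm (iv), A (V), B♭ (VI), C♯dim (vii°).
Shared triads with their functions: Gm (ii in F major, iv in D minor); B♭ (IV in F major, VI in D minor); Dm (vi in F major, i in D minor); Edim (vii° in F major, ii° in D minor).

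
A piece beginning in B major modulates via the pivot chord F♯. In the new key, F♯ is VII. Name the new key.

G♯ minor

The numeral VII denotes a major triad on scale degree 7. With F♯ on degree 7, the tonic of the new key is G♯.
Degree 7 carries a major triad in natural-minor keys, so the destination is G♯ minor.
Check: the diatonic triads of G♯ minor (natural minor) are G♯m (i), A♯dim (ii°), B (III), C♯m (iv), D♯m (v), E (VI), F♯ (VII) — F♯ is indeed VII.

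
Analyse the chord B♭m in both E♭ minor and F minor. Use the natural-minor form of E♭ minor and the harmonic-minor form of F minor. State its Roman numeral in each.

The scale of E♭ minor (natural minor) is E♭ F G♭ A♭ B♭ C♭ D♭; B♭ is degree 5, and the triad built there (B♭-D♭-F) is minor, so it is v.
The scale of F minor (harmonic minor) is F G A♭ B♭ C D♭ E; B♭ is degree 4, and the triad built there (B♭-D♭-F) is minor, so it is iv.

v in E♭ minor; iv in F minor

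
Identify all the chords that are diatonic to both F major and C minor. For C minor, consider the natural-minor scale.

Gm, Bb

Triads in F major: F (I), Gm (ii), Am (iii), Bb (IV), C (V), Dm (vi), Edim (vii°).
Triads in C minor (natural minor): Cm (i), Ddim (ii°), Eb (III), Fm (iv), Gm (v), Ab (VI), Bb (VII).
Shared triads with their functions: Gm (ii in F major, v in C minor); Bb (IV in F major, VII in C minor).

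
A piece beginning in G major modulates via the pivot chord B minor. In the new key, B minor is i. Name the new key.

B minor

The numeral i denotes a minor triad on scale degree 1. With B on degree 1, the tonic of the new key is B.
Degree 1 carries a minor triad in minor keys, so the destination is B minor.
Check: the diatonic triads of B minor (natural minor) are Bm (i), C♯dim (ii°), D (III), Em (iv), F♯m (v), G (VI), A (VII) — B minor is indeed i.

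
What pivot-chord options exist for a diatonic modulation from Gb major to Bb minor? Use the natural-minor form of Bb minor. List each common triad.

Gb, Bbm, Db, Ebm

Triads in Gb major: Gb (I), Abm (ii), Bbm (iii), Cb (IV), Db (V), Ebm (vi), Fdim (vii°).
Triads in Bb minor (natural minor): Bbm (i), Cdim (ii°), Db (III), Ebm (iv), Fm (v), Gb (VI), Ab (VII).
Shared triads with their functions: Gb (I in Gb major, VI in Bb minor); Bbm (iii in Gb major, i in Bb minor); Db (V in Gb major, III in Bb minor); Ebm (vi in Gb major, iv in Bb minor).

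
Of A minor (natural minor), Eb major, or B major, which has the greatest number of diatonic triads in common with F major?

A minor

Triads of F major: F (I), Gm (ii), Am (iii), Bb (IV), C (V), Dm (vi), Edim (vii°).
A minor (natural minor) shares 4: F, Am, C, Dm.
Eb major shares 2: Gm, Bb.
B major shares 0: none.
The most common triads (4) are shared with A minor.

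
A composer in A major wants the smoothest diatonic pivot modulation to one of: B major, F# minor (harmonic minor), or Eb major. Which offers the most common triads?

Triads of A major: A (I), Bm (ii), C#m (iii), D (IV), E (V), F#m (vi), G#dim (vii°).
B major shares 2: C#m, E.
F# minor (harmonic minor) shares 4: Bm, D, F#m, G#dim.
Eb major shares 0: none.
The most common triads (4) are shared with F# minor.

F# minor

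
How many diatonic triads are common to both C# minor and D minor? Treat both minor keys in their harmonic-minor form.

1

Diatonic triads of C# minor (harmonic minor): C#m (i), D#dim (ii°), Eaug (III+), F#m (iv), G# (V), A (VI), B#dim (vii°).
Diatonic triads of D minor (harmonic minor): Dm (i), Edim (ii°), Faug (III+), Gm (iv), A (V), Bb (VI), C#dim (vii°).
Matching root and quality in both lists: A.
That gives 1 common triad.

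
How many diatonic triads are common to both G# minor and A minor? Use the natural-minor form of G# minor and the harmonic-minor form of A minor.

1

Diatonic triads of G# minor (natural minor): G#m (i), A#dim (ii°), B (III), C#m (iv), D#m (v), E (VI), F# (VII).
Diatonic triads of A minor (harmonic minor): Am (i), Bdim (ii°), Caug (III+), Dm (iv), E (V), F (VI), G#dim (vii°).
Matching root and quality in both lists: E.
That gives 1 common triad.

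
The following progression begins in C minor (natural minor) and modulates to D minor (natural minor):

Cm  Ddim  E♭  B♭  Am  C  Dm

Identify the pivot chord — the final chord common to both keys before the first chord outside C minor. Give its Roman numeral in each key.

B♭ — VII in C minor, VI in D minor

Chords diatonic to C minor: Cm, Ddim, E♭, Fm, Gm, A♭, B♭.
Reading the progression, the first chord not in that set is Am, so the modulation leaves C minor there.
The chord immediately before Am is B♭, which is diatonic to both keys: VII in C minor and VI in D minor.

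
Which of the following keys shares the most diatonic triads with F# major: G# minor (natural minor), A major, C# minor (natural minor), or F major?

Triads of F# major: F# (I), G#m (ii), A#m (iii), B (IV), C# (V), D#m (vi), E#dim (vii°).
G# minor (natural minor) shares 4: F#, G#m, B, D#m.
A major shares 0: none.
C# minor (natural minor) shares 2: G#m, B.
F major shares 0: none.
The most common triads (4) are shared with G# minor.

G# minor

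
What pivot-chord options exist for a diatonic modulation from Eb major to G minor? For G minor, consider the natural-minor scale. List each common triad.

Eb, Gm, Bb, Cm

Triads in Eb major: Eb (I), Fm (ii), Gm (iii), Ab (IV), Bb (V), Cm (vi), Ddim (vii°).
Triads in G minor (natural minor): Gm (i), Adim (ii°), Bb (III), Cm (iv), Dm (v), Eb (VI), F (VII).
Shared triads with their functions: Eb (I in Eb major, VI in G minor); Gm (iii in Eb major, i in G minor); Bb (V in Eb major, III in G minor); Cm (vi in Eb major, iv in G minor).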